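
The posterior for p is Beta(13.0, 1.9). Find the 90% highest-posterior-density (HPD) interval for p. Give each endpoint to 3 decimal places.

[0.754, 0.994]

The posterior is unimodal and skewed, so the HPD interval has equal density at both endpoints and is the shortest 90% interval.
Solving f(0.754) = f(0.994) with F(0.994) − F(0.754) = 0.90 gives [0.754, 0.994].
For comparison, the equal-tailed interval is [0.711, 0.977]; the HPD is narrower and shifted toward the mode.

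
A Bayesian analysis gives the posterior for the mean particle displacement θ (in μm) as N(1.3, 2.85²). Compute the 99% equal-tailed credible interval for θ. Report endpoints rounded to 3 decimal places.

The posterior is symmetric, so the 99% equal-tailed interval is θ = 1.3 ± z·2.85 with z = 2.576.
Half-width: 2.576 × 2.85 = 7.341.
1.3 − 7.341 = -6.041; 1.3 + 7.341 = 8.641.

[-6.041, 8.641]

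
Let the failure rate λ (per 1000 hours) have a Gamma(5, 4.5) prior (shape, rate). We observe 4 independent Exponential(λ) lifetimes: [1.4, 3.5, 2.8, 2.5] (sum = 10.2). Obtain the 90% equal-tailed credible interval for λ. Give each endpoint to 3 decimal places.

Posterior: Gamma(5+4, 4.5+10.2) = Gamma(9, 14.7) (shape, rate).
Equal-tailed 90% interval: Gamma(9, 14.7) quantiles at 0.05 and 0.95.
Posterior mean ≈ 0.612, SD ≈ 0.204; a Normal approximation gives roughly [0.277, 0.948].
Exact: lower = 0.319; upper = 0.982.

[0.319, 0.982]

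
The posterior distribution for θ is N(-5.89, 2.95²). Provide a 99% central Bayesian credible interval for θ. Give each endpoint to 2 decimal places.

The posterior is symmetric, so the 99% equal-tailed interval is θ = -5.89 ± z·2.95 with z = 2.576.
Half-width: 2.576 × 2.95 = 7.60.
-5.89 − 7.60 = -13.49; -5.89 + 7.60 = 1.71.

[-13.49, 1.71]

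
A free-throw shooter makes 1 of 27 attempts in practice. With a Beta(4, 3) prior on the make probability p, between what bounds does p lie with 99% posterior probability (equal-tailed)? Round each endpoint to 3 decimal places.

[0.034, 0.335]

Posterior: Beta(4+1, 3+26) = Beta(5, 29).
Equal-tailed 99% interval: the 0.005 and 0.995 quantiles of Beta(5, 29).
Posterior mean ≈ 0.147, SD ≈ 0.060; a Normal approximation gives roughly [-0.007, 0.301].
Exact: F⁻¹(0.005) = 0.034; F⁻¹(0.995) = 0.335.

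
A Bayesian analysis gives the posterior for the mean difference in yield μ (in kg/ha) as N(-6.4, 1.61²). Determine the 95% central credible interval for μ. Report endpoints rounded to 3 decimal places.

The posterior is symmetric, so the 95% equal-tailed interval is μ = -6.4 ± z·1.61 with z = 1.960.
Half-width: 1.960 × 1.61 = 3.156.
-6.4 − 3.156 = -9.556; -6.4 + 3.156 = -3.244.

[-9.556, -3.244]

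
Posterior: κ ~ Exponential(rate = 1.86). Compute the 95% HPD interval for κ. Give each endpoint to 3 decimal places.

The exponential density is strictly decreasing on [0, ∞), so the HPD interval is anchored at 0: [0, q] with P(κ ≤ q) = 0.95.
q = −ln(1 − 0.95) / 1.86 = 2.9957 / 1.86 = 1.611.

[0.000, 1.611]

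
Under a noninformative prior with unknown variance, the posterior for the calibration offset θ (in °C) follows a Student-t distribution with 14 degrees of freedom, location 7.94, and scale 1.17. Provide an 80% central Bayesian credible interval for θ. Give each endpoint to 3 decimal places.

[6.366, 9.514]

The t_14 distribution is symmetric; the 80% interval is 7.94 ± t·1.17 with t_{0.9,14} = 1.345.
Half-width: 1.345 × 1.17 = 1.574.
7.94 − 1.574 = 6.366; 7.94 + 1.574 = 9.514.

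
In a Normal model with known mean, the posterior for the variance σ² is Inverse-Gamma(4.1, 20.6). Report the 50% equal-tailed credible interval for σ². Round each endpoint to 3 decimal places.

Inverse-Gamma(4.1, 20.6) quantiles: F⁻¹(0.25) and F⁻¹(0.75).
Equivalently, 1/σ² ~ Gamma(4.1, rate = 20.6); invert its 0.75 and 0.25 quantiles.
Posterior mean ≈ 6.645, SD ≈ 4.586; a Normal approximation gives roughly [3.552, 9.738].
Exact: lower = 3.941; upper = 7.870.

[3.941, 7.870]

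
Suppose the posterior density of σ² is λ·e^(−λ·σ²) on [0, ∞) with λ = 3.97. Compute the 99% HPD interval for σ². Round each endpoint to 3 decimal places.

The exponential density is strictly decreasing on [0, ∞), so the HPD interval is anchored at 0: [0, q] with P(σ² ≤ q) = 0.99.
q = −ln(1 − 0.99) / 3.97 = 4.6052 / 3.97 = 1.160.

[0.000, 1.160]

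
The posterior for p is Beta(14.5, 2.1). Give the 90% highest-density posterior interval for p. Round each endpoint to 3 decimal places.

The posterior is unimodal and skewed, so the HPD interval has equal density at both endpoints and is the shortest 90% interval.
Solving f(0.760) = f(0.991) with F(0.991) − F(0.760) = 0.90 gives [0.760, 0.991].
For comparison, the equal-tailed interval is [0.721, 0.974]; the HPD is narrower and shifted toward the mode.

[0.760, 0.991]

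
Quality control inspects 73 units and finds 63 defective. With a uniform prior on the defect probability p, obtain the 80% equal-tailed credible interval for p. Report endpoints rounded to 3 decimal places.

[0.799, 0.903]

Posterior: Beta(1+63, 1+10) = Beta(64, 11).
Equal-tailed 80% interval: the 0.1 and 0.9 quantiles of Beta(64, 11).
Posterior mean ≈ 0.853, SD ≈ 0.041; a Normal approximation gives roughly [0.801, 0.905].
Exact: F⁻¹(0.1) = 0.799; F⁻¹(0.9) = 0.903.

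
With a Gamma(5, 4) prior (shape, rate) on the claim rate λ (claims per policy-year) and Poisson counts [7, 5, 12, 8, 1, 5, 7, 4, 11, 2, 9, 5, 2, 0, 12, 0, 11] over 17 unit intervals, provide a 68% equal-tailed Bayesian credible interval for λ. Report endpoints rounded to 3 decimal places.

[4.561, 5.534]

Posterior: Gamma(5+101, 4+17) = Gamma(106, 21) (shape, rate).
Equal-tailed 68% interval: Gamma(106, 21) quantiles at 0.16 and 0.84.
Posterior mean ≈ 5.048, SD ≈ 0.490; a Normal approximation gives roughly [4.560, 5.535].
Exact: lower = 4.561; upper = 5.534.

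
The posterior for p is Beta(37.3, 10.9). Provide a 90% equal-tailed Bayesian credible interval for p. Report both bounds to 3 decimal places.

Posterior: Beta(37.3, 10.9).
Equal-tailed 90% interval: the 0.05 and 0.95 quantiles of Beta(37.3, 10.9).
Posterior mean ≈ 0.774, SD ≈ 0.060; a Normal approximation gives roughly [0.676, 0.872].
Exact: F⁻¹(0.05) = 0.670; F⁻¹(0.95) = 0.865.

[0.670, 0.865]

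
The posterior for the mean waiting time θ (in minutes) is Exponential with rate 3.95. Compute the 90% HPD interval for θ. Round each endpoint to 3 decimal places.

The exponential density is strictly decreasing on [0, ∞), so the HPD interval is anchored at 0: [0, q] with P(θ ≤ q) = 0.90.
q = −ln(1 − 0.90) / 3.95 = 2.3026 / 3.95 = 0.583.

[0.000, 0.583]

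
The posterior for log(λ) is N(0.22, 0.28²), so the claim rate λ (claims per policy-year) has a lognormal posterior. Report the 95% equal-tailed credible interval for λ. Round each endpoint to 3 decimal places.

[0.720, 2.157]

On the log scale the 95% interval is 0.22 ± 1.960 × 0.28 = [-0.3288, 0.7688].
Exponentiate: [e^-0.3288, e^0.7688] = [0.720, 2.157].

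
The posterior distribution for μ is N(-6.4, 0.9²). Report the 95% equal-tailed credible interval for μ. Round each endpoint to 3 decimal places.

[-8.164, -4.636]

The posterior is symmetric, so the 95% equal-tailed interval is μ = -6.4 ± z·0.9 with z = 1.960.
Half-width: 1.960 × 0.9 = 1.764.
-6.4 − 1.764 = -8.164; -6.4 + 1.764 = -4.636.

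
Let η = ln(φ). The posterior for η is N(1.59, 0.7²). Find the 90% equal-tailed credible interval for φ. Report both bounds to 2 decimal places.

On the log scale the 90% interval is 1.59 ± 1.645 × 0.7 = [0.4386, 2.7414].
Exponentiate: [e^0.4386, e^2.7414] = [1.55, 15.51].

[1.55, 15.51]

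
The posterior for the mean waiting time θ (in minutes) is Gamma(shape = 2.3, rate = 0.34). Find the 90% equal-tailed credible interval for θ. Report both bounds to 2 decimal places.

[1.42, 15.36]

Posterior: Gamma(shape 2.3, rate 0.34).
Equal-tailed 90% interval: Gamma(2.3, 0.34) quantiles at 0.05 and 0.95.
Posterior mean ≈ 6.76, SD ≈ 4.46; a Normal approximation gives roughly [-0.57, 14.10].
Exact: lower = 1.42; upper = 15.36.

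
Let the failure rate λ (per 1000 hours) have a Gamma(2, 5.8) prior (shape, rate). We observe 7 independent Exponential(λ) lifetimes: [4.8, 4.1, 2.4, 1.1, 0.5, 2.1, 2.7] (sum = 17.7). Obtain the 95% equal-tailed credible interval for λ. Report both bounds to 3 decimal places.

[0.175, 0.671]

Posterior: Gamma(2+7, 5.8+17.7) = Gamma(9, 23.5) (shape, rate).
Equal-tailed 95% interval: Gamma(9, 23.5) quantiles at 0.025 and 0.975.
Posterior mean ≈ 0.383, SD ≈ 0.128; a Normal approximation gives roughly [0.133, 0.633].
Exact: lower = 0.175; upper = 0.671.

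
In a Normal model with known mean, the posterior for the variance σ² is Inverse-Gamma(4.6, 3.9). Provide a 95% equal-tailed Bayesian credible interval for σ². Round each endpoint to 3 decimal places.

[0.404, 2.778]

Inverse-Gamma(4.6, 3.9) quantiles: F⁻¹(0.025) and F⁻¹(0.975).
Equivalently, 1/σ² ~ Gamma(4.6, rate = 3.9); invert its 0.975 and 0.025 quantiles.
Posterior mean ≈ 1.083, SD ≈ 0.672; a Normal approximation gives roughly [-0.233, 2.400].
Exact: lower = 0.404; upper = 2.778.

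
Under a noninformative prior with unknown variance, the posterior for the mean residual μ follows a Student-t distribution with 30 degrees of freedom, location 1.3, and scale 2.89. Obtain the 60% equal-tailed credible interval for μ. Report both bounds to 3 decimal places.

The t_30 distribution is symmetric; the 60% interval is 1.3 ± t·2.89 with t_{0.8,30} = 0.854.
Half-width: 0.854 × 2.89 = 2.467.
1.3 − 2.467 = -1.167; 1.3 + 2.467 = 3.767.

[-1.167, 3.767]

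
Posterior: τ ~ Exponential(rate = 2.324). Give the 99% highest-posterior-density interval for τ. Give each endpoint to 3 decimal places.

[0.000, 1.982]

The exponential density is strictly decreasing on [0, ∞), so the HPD interval is anchored at 0: [0, q] with P(τ ≤ q) = 0.99.
q = −ln(1 − 0.99) / 2.324 = 4.6052 / 2.324 = 1.982.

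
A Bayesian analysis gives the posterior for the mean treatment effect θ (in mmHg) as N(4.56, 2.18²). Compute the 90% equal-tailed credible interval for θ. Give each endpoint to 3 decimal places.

[0.974, 8.146]

The posterior is symmetric, so the 90% equal-tailed interval is θ = 4.56 ± z·2.18 with z = 1.645.
Half-width: 1.645 × 2.18 = 3.586.
4.56 − 3.586 = 0.974; 4.56 + 3.586 = 8.146.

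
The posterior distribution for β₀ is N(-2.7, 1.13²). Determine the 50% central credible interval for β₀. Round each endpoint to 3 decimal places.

[-3.462, -1.938]

The posterior is symmetric, so the 50% equal-tailed interval is β₀ = -2.7 ± z·1.13 with z = 0.674.
Half-width: 0.674 × 1.13 = 0.762.
-2.7 − 0.762 = -3.462; -2.7 + 0.762 = -1.938.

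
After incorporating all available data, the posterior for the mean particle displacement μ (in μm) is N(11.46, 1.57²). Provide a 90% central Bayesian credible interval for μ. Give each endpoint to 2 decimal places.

The posterior is symmetric, so the 90% equal-tailed interval is μ = 11.46 ± z·1.57 with z = 1.645.
Half-width: 1.645 × 1.57 = 2.58.
11.46 − 2.58 = 8.88; 11.46 + 2.58 = 14.04.

[8.88, 14.04]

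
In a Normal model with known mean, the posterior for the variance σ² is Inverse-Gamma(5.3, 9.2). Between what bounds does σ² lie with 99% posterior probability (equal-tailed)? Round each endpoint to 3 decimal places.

Inverse-Gamma(5.3, 9.2) quantiles: F⁻¹(0.005) and F⁻¹(0.995).
Equivalently, 1/σ² ~ Gamma(5.3, rate = 9.2); invert its 0.995 and 0.005 quantiles.
Posterior mean ≈ 2.140, SD ≈ 1.178; a Normal approximation gives roughly [-0.894, 5.173].
Exact: lower = 0.704; upper = 7.599.

[0.704, 7.599]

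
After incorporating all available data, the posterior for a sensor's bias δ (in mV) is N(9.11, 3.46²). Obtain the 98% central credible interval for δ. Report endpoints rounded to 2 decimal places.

[1.06, 17.16]

The posterior is symmetric, so the 98% equal-tailed interval is δ = 9.11 ± z·3.46 with z = 2.326.
Half-width: 2.326 × 3.46 = 8.05.
9.11 − 8.05 = 1.06; 9.11 + 8.05 = 17.16.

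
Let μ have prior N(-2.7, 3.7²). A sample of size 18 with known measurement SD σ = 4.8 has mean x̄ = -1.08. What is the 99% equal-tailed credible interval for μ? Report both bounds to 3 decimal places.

Posterior precision = 1/3.7² + 18/4.8² = 0.0730 + 0.7812 = 0.8543, so posterior SD = 1.0819.
Posterior mean = (-2.7/3.7² + 18·-1.08/4.8²) / 0.8543 = -1.2185.
Interval: -1.2185 ± 2.576 × 1.0819 → [-4.005, 1.568].

[-4.005, 1.568]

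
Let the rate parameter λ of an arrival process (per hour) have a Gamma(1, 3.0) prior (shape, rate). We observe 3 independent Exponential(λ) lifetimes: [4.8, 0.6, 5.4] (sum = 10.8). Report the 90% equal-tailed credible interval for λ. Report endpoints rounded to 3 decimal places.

Posterior: Gamma(1+3, 3.0+10.8) = Gamma(4, 13.8) (shape, rate).
Equal-tailed 90% interval: Gamma(4, 13.8) quantiles at 0.05 and 0.95.
Posterior mean ≈ 0.290, SD ≈ 0.145; a Normal approximation gives roughly [0.051, 0.528].
Exact: lower = 0.099; upper = 0.562.

[0.099, 0.562]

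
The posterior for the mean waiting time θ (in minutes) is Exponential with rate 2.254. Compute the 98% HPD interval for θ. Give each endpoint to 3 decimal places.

The exponential density is strictly decreasing on [0, ∞), so the HPD interval is anchored at 0: [0, q] with P(θ ≤ q) = 0.98.
q = −ln(1 − 0.98) / 2.254 = 3.9120 / 2.254 = 1.736.

[0.000, 1.736]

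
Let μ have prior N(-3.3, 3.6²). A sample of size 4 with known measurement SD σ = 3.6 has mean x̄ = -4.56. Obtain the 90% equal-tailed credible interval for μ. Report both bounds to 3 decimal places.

Posterior precision = 1/3.6² + 4/3.6² = 0.0772 + 0.3086 = 0.3858, so posterior SD = 1.6100.
Posterior mean = (-3.3/3.6² + 4·-4.56/3.6²) / 0.3858 = -4.3080.
Interval: -4.3080 ± 1.645 × 1.6100 → [-6.956, -1.660].

[-6.956, -1.660]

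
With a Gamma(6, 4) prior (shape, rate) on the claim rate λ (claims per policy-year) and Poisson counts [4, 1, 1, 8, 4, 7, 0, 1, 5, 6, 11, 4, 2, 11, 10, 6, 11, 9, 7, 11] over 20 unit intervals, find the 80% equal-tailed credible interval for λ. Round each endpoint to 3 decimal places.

[4.621, 5.814]

Posterior: Gamma(6+119, 4+20) = Gamma(125, 24) (shape, rate).
Equal-tailed 80% interval: Gamma(125, 24) quantiles at 0.1 and 0.9.
Posterior mean ≈ 5.208, SD ≈ 0.466; a Normal approximation gives roughly [4.611, 5.805].
Exact: lower = 4.621; upper = 5.814.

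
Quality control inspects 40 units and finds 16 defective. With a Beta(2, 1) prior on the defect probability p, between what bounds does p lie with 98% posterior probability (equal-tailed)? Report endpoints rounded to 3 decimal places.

Posterior: Beta(2+16, 1+24) = Beta(18, 25).
Equal-tailed 98% interval: the 0.01 and 0.99 quantiles of Beta(18, 25).
Posterior mean ≈ 0.419, SD ≈ 0.074; a Normal approximation gives roughly [0.246, 0.592].
Exact: F⁻¹(0.01) = 0.254; F⁻¹(0.99) = 0.595.

[0.254, 0.595]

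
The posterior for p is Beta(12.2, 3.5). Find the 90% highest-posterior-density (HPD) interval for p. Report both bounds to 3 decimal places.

The posterior is unimodal and skewed, so the HPD interval has equal density at both endpoints and is the shortest 90% interval.
Solving f(0.620) = f(0.941) with F(0.941) − F(0.620) = 0.90 gives [0.620, 0.941].
For comparison, the equal-tailed interval is [0.591, 0.922]; the HPD is narrower and shifted toward the mode.

[0.620, 0.941]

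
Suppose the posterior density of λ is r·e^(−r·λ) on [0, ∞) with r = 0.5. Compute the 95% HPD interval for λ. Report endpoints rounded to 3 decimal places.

The exponential density is strictly decreasing on [0, ∞), so the HPD interval is anchored at 0: [0, q] with P(λ ≤ q) = 0.95.
q = −ln(1 − 0.95) / 0.5 = 2.9957 / 0.5 = 5.991.

[0.000, 5.991]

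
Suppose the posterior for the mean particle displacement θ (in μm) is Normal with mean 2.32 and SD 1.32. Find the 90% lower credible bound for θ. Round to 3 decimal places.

0.628

Need L with P(θ ≥ L) = 0.90: L = 2.32 − z_{0.1}·1.32.
z = 1.282; L = 2.32 − 1.282 × 1.32 = 0.628.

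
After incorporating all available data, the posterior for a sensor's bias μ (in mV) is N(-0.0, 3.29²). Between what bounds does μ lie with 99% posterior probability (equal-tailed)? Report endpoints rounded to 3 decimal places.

The posterior is symmetric, so the 99% equal-tailed interval is μ = -0.0 ± z·3.29 with z = 2.576.
Half-width: 2.576 × 3.29 = 8.474.
-0.0 − 8.474 = -8.474; -0.0 + 8.474 = 8.474.

[-8.474, 8.474]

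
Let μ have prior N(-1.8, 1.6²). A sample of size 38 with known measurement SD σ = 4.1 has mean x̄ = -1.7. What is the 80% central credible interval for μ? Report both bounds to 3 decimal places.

[-2.502, -0.928]

Posterior precision = 1/1.6² + 38/4.1² = 0.3906 + 2.2606 = 2.6512, so posterior SD = 0.6142.
Posterior mean = (-1.8/1.6² + 38·-1.7/4.1²) / 2.6512 = -1.7147.
Interval: -1.7147 ± 1.282 × 0.6142 → [-2.502, -0.928].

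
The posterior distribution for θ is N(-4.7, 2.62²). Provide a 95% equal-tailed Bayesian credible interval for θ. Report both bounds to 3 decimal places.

The posterior is symmetric, so the 95% equal-tailed interval is θ = -4.7 ± z·2.62 with z = 1.960.
Half-width: 1.960 × 2.62 = 5.135.
-4.7 − 5.135 = -9.835; -4.7 + 5.135 = 0.435.

[-9.835, 0.435]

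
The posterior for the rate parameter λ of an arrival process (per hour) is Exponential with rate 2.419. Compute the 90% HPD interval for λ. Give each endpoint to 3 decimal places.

The exponential density is strictly decreasing on [0, ∞), so the HPD interval is anchored at 0: [0, q] with P(λ ≤ q) = 0.90.
q = −ln(1 − 0.90) / 2.419 = 2.3026 / 2.419 = 0.952.

[0.000, 0.952]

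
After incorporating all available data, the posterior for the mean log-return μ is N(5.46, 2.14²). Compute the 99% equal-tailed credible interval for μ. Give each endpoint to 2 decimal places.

The posterior is symmetric, so the 99% equal-tailed interval is μ = 5.46 ± z·2.14 with z = 2.576.
Half-width: 2.576 × 2.14 = 5.51.
5.46 − 5.51 = -0.05; 5.46 + 5.51 = 10.97.

[-0.05, 10.97]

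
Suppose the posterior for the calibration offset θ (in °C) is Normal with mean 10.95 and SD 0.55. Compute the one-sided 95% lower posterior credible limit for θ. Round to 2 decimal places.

Need L with P(θ ≥ L) = 0.95: L = 10.95 − z_{0.05}·0.55.
z = 1.645; L = 10.95 − 1.645 × 0.55 = 10.05.

10.05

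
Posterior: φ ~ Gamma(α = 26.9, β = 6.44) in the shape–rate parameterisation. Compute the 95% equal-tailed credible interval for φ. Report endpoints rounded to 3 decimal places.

[2.750, 5.897]

Posterior: Gamma(shape 26.9, rate 6.44).
Equal-tailed 95% interval: Gamma(26.9, 6.44) quantiles at 0.025 and 0.975.
Posterior mean ≈ 4.177, SD ≈ 0.805; a Normal approximation gives roughly [2.599, 5.755].
Exact: lower = 2.750; upper = 5.897.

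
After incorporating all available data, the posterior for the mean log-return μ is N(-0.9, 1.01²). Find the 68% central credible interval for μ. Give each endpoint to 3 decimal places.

The posterior is symmetric, so the 68% equal-tailed interval is μ = -0.9 ± z·1.01 with z = 0.994.
Half-width: 0.994 × 1.01 = 1.004.
-0.9 − 1.004 = -1.904; -0.9 + 1.004 = 0.104.

[-1.904, 0.104]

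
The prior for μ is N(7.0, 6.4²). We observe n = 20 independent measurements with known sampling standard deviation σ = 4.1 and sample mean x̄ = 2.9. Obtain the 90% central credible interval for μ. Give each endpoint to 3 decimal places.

Posterior precision = 1/6.4² + 20/4.1² = 0.0244 + 1.1898 = 1.2142, so posterior SD = 0.9075.
Posterior mean = (7.0/6.4² + 20·2.9/4.1²) / 1.2142 = 2.9824.
Interval: 2.9824 ± 1.645 × 0.9075 → [1.490, 4.475].

[1.490, 4.475]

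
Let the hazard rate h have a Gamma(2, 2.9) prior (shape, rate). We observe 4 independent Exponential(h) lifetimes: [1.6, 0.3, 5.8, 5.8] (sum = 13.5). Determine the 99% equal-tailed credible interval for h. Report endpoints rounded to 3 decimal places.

Posterior: Gamma(2+4, 2.9+13.5) = Gamma(6, 16.4) (shape, rate).
Equal-tailed 99% interval: Gamma(6, 16.4) quantiles at 0.005 and 0.995.
Posterior mean ≈ 0.366, SD ≈ 0.149; a Normal approximation gives roughly [-0.019, 0.751].
Exact: lower = 0.094; upper = 0.863.

[0.094, 0.863]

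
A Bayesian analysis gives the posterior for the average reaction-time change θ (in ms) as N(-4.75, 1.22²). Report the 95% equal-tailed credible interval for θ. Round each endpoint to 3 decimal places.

[-7.141, -2.359]

The posterior is symmetric, so the 95% equal-tailed interval is θ = -4.75 ± z·1.22 with z = 1.960.
Half-width: 1.960 × 1.22 = 2.391.
-4.75 − 2.391 = -7.141; -4.75 + 2.391 = -2.359.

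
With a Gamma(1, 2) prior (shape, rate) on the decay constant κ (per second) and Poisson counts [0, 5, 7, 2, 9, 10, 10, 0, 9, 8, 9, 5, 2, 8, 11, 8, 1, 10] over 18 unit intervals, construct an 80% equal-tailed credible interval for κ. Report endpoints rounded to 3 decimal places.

[5.074, 6.447]

Posterior: Gamma(1+114, 2+18) = Gamma(115, 20) (shape, rate).
Equal-tailed 80% interval: Gamma(115, 20) quantiles at 0.1 and 0.9.
Posterior mean ≈ 5.750, SD ≈ 0.536; a Normal approximation gives roughly [5.063, 6.437].
Exact: lower = 5.074; upper = 6.447.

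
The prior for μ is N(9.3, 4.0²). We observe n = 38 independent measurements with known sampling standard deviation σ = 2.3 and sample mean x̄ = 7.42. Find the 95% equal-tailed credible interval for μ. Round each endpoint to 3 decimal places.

[6.708, 8.164]

Posterior precision = 1/4.0² + 38/2.3² = 0.0625 + 7.1834 = 7.2459, so posterior SD = 0.3715.
Posterior mean = (9.3/4.0² + 38·7.42/2.3²) / 7.2459 = 7.4362.
Interval: 7.4362 ± 1.960 × 0.3715 → [6.708, 8.164].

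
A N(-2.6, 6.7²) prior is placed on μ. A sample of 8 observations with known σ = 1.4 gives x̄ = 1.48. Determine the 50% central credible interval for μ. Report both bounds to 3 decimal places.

Posterior precision = 1/6.7² + 8/1.4² = 0.0223 + 4.0816 = 4.1039, so posterior SD = 0.4936.
Posterior mean = (-2.6/6.7² + 8·1.48/1.4²) / 4.1039 = 1.4579.
Interval: 1.4579 ± 0.674 × 0.4936 → [1.125, 1.791].

[1.125, 1.791]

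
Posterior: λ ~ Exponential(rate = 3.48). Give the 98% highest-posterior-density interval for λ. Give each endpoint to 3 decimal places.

The exponential density is strictly decreasing on [0, ∞), so the HPD interval is anchored at 0: [0, q] with P(λ ≤ q) = 0.98.
q = −ln(1 − 0.98) / 3.48 = 3.9120 / 3.48 = 1.124.

[0.000, 1.124]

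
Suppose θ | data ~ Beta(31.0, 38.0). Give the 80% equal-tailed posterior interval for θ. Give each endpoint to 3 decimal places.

Posterior: Beta(31.0, 38.0).
Equal-tailed 80% interval: the 0.1 and 0.9 quantiles of Beta(31.0, 38.0).
Posterior mean ≈ 0.449, SD ≈ 0.059; a Normal approximation gives roughly [0.373, 0.525].
Exact: F⁻¹(0.1) = 0.373; F⁻¹(0.9) = 0.526.

[0.373, 0.526]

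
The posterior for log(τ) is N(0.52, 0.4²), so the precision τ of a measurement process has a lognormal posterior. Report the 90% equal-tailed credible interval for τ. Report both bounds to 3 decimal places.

On the log scale the 90% interval is 0.52 ± 1.645 × 0.4 = [-0.1379, 1.1779].
Exponentiate: [e^-0.1379, e^1.1779] = [0.871, 3.248].

[0.871, 3.248]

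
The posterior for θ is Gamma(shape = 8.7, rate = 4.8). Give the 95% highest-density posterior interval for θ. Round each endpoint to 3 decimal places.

The posterior is unimodal and skewed, so the HPD interval has equal density at both endpoints and is the shortest 95% interval.
Solving f(0.714) = f(3.037) with F(3.037) − F(0.714) = 0.95 gives [0.714, 3.037].
For comparison, the equal-tailed interval is [0.816, 3.201]; the HPD is narrower and shifted toward the mode.

[0.714, 3.037]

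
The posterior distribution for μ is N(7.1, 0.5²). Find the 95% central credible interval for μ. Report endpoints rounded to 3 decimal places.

[6.120, 8.080]

The posterior is symmetric, so the 95% equal-tailed interval is μ = 7.1 ± z·0.5 with z = 1.960.
Half-width: 1.960 × 0.5 = 0.980.
7.1 − 0.980 = 6.120; 7.1 + 0.980 = 8.080.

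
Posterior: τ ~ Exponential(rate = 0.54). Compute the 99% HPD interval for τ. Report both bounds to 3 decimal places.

The exponential density is strictly decreasing on [0, ∞), so the HPD interval is anchored at 0: [0, q] with P(τ ≤ q) = 0.99.
q = −ln(1 − 0.99) / 0.54 = 4.6052 / 0.54 = 8.528.

[0.000, 8.528]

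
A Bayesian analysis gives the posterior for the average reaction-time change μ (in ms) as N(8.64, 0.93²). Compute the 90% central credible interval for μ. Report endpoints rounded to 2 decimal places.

[7.11, 10.17]

The posterior is symmetric, so the 90% equal-tailed interval is μ = 8.64 ± z·0.93 with z = 1.645.
Half-width: 1.645 × 0.93 = 1.53.
8.64 − 1.53 = 7.11; 8.64 + 1.53 = 10.17.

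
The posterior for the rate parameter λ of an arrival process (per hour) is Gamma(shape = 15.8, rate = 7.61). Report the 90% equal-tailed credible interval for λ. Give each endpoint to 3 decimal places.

Posterior: Gamma(shape 15.8, rate 7.61).
Equal-tailed 90% interval: Gamma(15.8, 7.61) quantiles at 0.05 and 0.95.
Posterior mean ≈ 2.076, SD ≈ 0.522; a Normal approximation gives roughly [1.217, 2.935].
Exact: lower = 1.298; upper = 3.003.

[1.298, 3.003]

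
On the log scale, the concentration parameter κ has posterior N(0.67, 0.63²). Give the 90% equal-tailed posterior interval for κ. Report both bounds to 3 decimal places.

[0.693, 5.508]

On the log scale the 90% interval is 0.67 ± 1.645 × 0.63 = [-0.3663, 1.7063].
Exponentiate: [e^-0.3663, e^1.7063] = [0.693, 5.508].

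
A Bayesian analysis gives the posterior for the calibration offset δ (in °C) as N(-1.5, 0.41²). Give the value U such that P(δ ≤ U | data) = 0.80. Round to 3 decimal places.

-1.155

Need U with P(δ ≤ U) = 0.80: U = -1.5 + z_{0.2}·0.41.
z = 0.842; U = -1.5 + 0.842 × 0.41 = -1.155.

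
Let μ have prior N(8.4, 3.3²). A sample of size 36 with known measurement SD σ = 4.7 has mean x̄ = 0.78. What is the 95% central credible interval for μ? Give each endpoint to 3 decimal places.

Posterior precision = 1/3.3² + 36/4.7² = 0.0918 + 1.6297 = 1.7215, so posterior SD = 0.7622.
Posterior mean = (8.4/3.3² + 36·0.78/4.7²) / 1.7215 = 1.1865.
Interval: 1.1865 ± 1.960 × 0.7622 → [-0.307, 2.680].

[-0.307, 2.680]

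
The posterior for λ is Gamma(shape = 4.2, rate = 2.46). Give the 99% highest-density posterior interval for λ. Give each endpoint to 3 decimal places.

The posterior is unimodal and skewed, so the HPD interval has equal density at both endpoints and is the shortest 99% interval.
Solving f(0.186) = f(4.259) with F(4.259) − F(0.186) = 0.99 gives [0.186, 4.259].
For comparison, the equal-tailed interval is [0.304, 4.596]; the HPD is narrower and shifted toward the mode.

[0.186, 4.259]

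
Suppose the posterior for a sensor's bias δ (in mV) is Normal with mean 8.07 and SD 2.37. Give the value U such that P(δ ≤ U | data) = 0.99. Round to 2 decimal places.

13.58

Need U with P(δ ≤ U) = 0.99: U = 8.07 + z_{0.01}·2.37.
z = 2.326; U = 8.07 + 2.326 × 2.37 = 13.58.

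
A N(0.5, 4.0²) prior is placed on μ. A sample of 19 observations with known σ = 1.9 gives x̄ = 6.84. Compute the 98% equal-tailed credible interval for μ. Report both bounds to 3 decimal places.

[5.758, 7.774]

Posterior precision = 1/4.0² + 19/1.9² = 0.0625 + 5.2632 = 5.3257, so posterior SD = 0.4333.
Posterior mean = (0.5/4.0² + 19·6.84/1.9²) / 5.3257 = 6.7656.
Interval: 6.7656 ± 2.326 × 0.4333 → [5.758, 7.774].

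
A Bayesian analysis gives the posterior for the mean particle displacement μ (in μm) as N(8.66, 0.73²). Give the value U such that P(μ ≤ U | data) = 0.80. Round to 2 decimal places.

9.27

Need U with P(μ ≤ U) = 0.80: U = 8.66 + z_{0.2}·0.73.
z = 0.842; U = 8.66 + 0.842 × 0.73 = 9.27.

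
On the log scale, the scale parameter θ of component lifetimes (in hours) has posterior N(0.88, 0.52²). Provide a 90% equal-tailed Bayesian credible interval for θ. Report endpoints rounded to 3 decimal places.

On the log scale the 90% interval is 0.88 ± 1.645 × 0.52 = [0.0247, 1.7353].
Exponentiate: [e^0.0247, e^1.7353] = [1.025, 5.671].

[1.025, 5.671]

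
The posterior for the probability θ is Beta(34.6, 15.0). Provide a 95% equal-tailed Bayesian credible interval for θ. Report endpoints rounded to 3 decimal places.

[0.564, 0.816]

Posterior: Beta(34.6, 15.0).
Equal-tailed 95% interval: the 0.025 and 0.975 quantiles of Beta(34.6, 15.0).
Posterior mean ≈ 0.698, SD ≈ 0.065; a Normal approximation gives roughly [0.571, 0.824].
Exact: F⁻¹(0.025) = 0.564; F⁻¹(0.975) = 0.816.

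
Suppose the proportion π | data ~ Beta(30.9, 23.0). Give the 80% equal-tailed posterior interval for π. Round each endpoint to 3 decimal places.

Posterior: Beta(30.9, 23.0).
Equal-tailed 80% interval: the 0.1 and 0.9 quantiles of Beta(30.9, 23.0).
Posterior mean ≈ 0.573, SD ≈ 0.067; a Normal approximation gives roughly [0.488, 0.659].
Exact: F⁻¹(0.1) = 0.487; F⁻¹(0.9) = 0.659.

[0.487, 0.659]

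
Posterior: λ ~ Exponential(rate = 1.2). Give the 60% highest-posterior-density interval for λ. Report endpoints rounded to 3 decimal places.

[0.000, 0.764]

The exponential density is strictly decreasing on [0, ∞), so the HPD interval is anchored at 0: [0, q] with P(λ ≤ q) = 0.60.
q = −ln(1 − 0.60) / 1.2 = 0.9163 / 1.2 = 0.764.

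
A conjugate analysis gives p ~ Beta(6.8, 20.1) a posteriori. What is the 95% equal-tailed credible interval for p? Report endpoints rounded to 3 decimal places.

Posterior: Beta(6.8, 20.1).
Equal-tailed 95% interval: the 0.025 and 0.975 quantiles of Beta(6.8, 20.1).
Posterior mean ≈ 0.253, SD ≈ 0.082; a Normal approximation gives roughly [0.092, 0.414].
Exact: F⁻¹(0.025) = 0.111; F⁻¹(0.975) = 0.429.

[0.111, 0.429]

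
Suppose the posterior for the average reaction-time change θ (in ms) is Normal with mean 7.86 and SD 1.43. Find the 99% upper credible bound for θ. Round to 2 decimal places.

11.19

Need U with P(θ ≤ U) = 0.99: U = 7.86 + z_{0.01}·1.43.
z = 2.326; U = 7.86 + 2.326 × 1.43 = 11.19.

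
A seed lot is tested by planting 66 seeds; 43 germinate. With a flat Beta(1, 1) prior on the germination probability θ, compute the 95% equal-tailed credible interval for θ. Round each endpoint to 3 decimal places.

[0.531, 0.755]

Posterior: Beta(1+43, 1+23) = Beta(44, 24).
Equal-tailed 95% interval: the 0.025 and 0.975 quantiles of Beta(44, 24).
Posterior mean ≈ 0.647, SD ≈ 0.058; a Normal approximation gives roughly [0.534, 0.760].
Exact: F⁻¹(0.025) = 0.531; F⁻¹(0.975) = 0.755.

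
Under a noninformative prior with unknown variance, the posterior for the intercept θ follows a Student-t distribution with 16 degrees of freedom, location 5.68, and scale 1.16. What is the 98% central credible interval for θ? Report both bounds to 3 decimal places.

The t_16 distribution is symmetric; the 98% interval is 5.68 ± t·1.16 with t_{0.99,16} = 2.583.
Half-width: 2.583 × 1.16 = 2.997.
5.68 − 2.997 = 2.683; 5.68 + 2.997 = 8.677.

[2.683, 8.677]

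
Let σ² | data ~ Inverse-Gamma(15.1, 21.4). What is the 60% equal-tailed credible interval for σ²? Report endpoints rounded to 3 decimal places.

[1.173, 1.818]

Inverse-Gamma(15.1, 21.4) quantiles: F⁻¹(0.2) and F⁻¹(0.8).
Equivalently, 1/σ² ~ Gamma(15.1, rate = 21.4); invert its 0.8 and 0.2 quantiles.
Posterior mean ≈ 1.518, SD ≈ 0.419; a Normal approximation gives roughly [1.165, 1.871].
Exact: lower = 1.173; upper = 1.818.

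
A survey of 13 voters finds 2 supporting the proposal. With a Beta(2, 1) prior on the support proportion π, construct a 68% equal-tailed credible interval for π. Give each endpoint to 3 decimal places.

[0.144, 0.356]

Posterior: Beta(2+2, 1+11) = Beta(4, 12).
Equal-tailed 68% interval: the 0.16 and 0.84 quantiles of Beta(4, 12).
Posterior mean ≈ 0.250, SD ≈ 0.105; a Normal approximation gives roughly [0.146, 0.354].
Exact: F⁻¹(0.16) = 0.144; F⁻¹(0.84) = 0.356.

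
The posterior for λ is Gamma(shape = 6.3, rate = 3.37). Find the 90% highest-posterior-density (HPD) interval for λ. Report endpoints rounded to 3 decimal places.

The posterior is unimodal and skewed, so the HPD interval has equal density at both endpoints and is the shortest 90% interval.
Solving f(0.689) = f(3.005) with F(3.005) − F(0.689) = 0.90 gives [0.689, 3.005].
For comparison, the equal-tailed interval is [0.834, 3.239]; the HPD is narrower and shifted toward the mode.

[0.689, 3.005]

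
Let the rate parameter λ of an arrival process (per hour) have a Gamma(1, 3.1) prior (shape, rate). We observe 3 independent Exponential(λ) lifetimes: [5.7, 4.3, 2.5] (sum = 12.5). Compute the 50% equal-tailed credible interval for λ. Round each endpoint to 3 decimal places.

Posterior: Gamma(1+3, 3.1+12.5) = Gamma(4, 15.6) (shape, rate).
Equal-tailed 50% interval: Gamma(4, 15.6) quantiles at 0.25 and 0.75.
Posterior mean ≈ 0.256, SD ≈ 0.128; a Normal approximation gives roughly [0.170, 0.343].
Exact: lower = 0.163; upper = 0.328.

[0.163, 0.328]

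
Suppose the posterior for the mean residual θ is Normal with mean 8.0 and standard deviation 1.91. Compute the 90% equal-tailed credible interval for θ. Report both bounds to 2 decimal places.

The posterior is symmetric, so the 90% equal-tailed interval is θ = 8.0 ± z·1.91 with z = 1.645.
Half-width: 1.645 × 1.91 = 3.14.
8.0 − 3.14 = 4.86; 8.0 + 3.14 = 11.14.

[4.86, 11.14]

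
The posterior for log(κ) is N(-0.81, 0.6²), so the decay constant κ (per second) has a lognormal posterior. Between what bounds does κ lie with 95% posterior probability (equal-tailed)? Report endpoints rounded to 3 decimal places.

On the log scale the 95% interval is -0.81 ± 1.960 × 0.6 = [-1.9860, 0.3660].
Exponentiate: [e^-1.9860, e^0.3660] = [0.137, 1.442].

[0.137, 1.442]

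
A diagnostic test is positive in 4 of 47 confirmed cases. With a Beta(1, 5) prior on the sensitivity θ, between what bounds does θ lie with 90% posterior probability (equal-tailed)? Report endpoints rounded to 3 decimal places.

Posterior: Beta(1+4, 5+43) = Beta(5, 48).
Equal-tailed 90% interval: the 0.05 and 0.95 quantiles of Beta(5, 48).
Posterior mean ≈ 0.094, SD ≈ 0.040; a Normal approximation gives roughly [0.029, 0.160].
Exact: F⁻¹(0.05) = 0.039; F⁻¹(0.95) = 0.167.

[0.039, 0.167]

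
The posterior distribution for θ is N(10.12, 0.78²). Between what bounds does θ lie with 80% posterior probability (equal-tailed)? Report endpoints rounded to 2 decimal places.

The posterior is symmetric, so the 80% equal-tailed interval is θ = 10.12 ± z·0.78 with z = 1.282.
Half-width: 1.282 × 0.78 = 1.00.
10.12 − 1.00 = 9.12; 10.12 + 1.00 = 11.12.

[9.12, 11.12]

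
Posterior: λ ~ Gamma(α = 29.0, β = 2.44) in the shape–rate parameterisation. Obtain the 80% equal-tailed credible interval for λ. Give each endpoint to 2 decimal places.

Posterior: Gamma(shape 29.0, rate 2.44).
Equal-tailed 80% interval: Gamma(29.0, 2.44) quantiles at 0.1 and 0.9.
Posterior mean ≈ 11.89, SD ≈ 2.21; a Normal approximation gives roughly [9.06, 14.71].
Exact: lower = 9.16; upper = 14.79.

[9.16, 14.79]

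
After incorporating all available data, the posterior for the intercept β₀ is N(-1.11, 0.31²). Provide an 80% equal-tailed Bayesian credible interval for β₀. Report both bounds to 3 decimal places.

[-1.507, -0.713]

The posterior is symmetric, so the 80% equal-tailed interval is β₀ = -1.11 ± z·0.31 with z = 1.282.
Half-width: 1.282 × 0.31 = 0.397.
-1.11 − 0.397 = -1.507; -1.11 + 0.397 = -0.713.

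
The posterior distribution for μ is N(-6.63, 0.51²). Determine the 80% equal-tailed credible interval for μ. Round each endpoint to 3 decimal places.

The posterior is symmetric, so the 80% equal-tailed interval is μ = -6.63 ± z·0.51 with z = 1.282.
Half-width: 1.282 × 0.51 = 0.654.
-6.63 − 0.654 = -7.284; -6.63 + 0.654 = -5.976.

[-7.284, -5.976]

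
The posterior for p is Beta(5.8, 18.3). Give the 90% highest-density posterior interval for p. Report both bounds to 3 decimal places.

[0.101, 0.376]

The posterior is unimodal and skewed, so the HPD interval has equal density at both endpoints and is the shortest 90% interval.
Solving f(0.101) = f(0.376) with F(0.376) − F(0.101) = 0.90 gives [0.101, 0.376].
For comparison, the equal-tailed interval is [0.113, 0.393]; the HPD is narrower and shifted toward the mode.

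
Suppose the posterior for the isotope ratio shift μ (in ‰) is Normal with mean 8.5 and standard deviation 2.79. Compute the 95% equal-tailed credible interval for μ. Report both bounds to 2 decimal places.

[3.03, 13.97]

The posterior is symmetric, so the 95% equal-tailed interval is μ = 8.5 ± z·2.79 with z = 1.960.
Half-width: 1.960 × 2.79 = 5.47.
8.5 − 5.47 = 3.03; 8.5 + 5.47 = 13.97.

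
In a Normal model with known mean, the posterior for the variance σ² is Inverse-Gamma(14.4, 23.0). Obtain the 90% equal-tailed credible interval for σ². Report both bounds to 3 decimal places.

[1.087, 2.621]

Inverse-Gamma(14.4, 23.0) quantiles: F⁻¹(0.05) and F⁻¹(0.95).
Equivalently, 1/σ² ~ Gamma(14.4, rate = 23.0); invert its 0.95 and 0.05 quantiles.
Posterior mean ≈ 1.716, SD ≈ 0.487; a Normal approximation gives roughly [0.915, 2.518].
Exact: lower = 1.087; upper = 2.621.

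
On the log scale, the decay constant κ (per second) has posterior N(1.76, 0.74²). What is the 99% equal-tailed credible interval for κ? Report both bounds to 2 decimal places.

On the log scale the 99% interval is 1.76 ± 2.576 × 0.74 = [-0.1461, 3.6661].
Exponentiate: [e^-0.1461, e^3.6661] = [0.86, 39.10].

[0.86, 39.10]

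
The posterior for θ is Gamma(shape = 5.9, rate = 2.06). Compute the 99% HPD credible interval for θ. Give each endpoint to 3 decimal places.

[0.547, 6.395]

The posterior is unimodal and skewed, so the HPD interval has equal density at both endpoints and is the shortest 99% interval.
Solving f(0.547) = f(6.395) with F(6.395) − F(0.547) = 0.99 gives [0.547, 6.395].
For comparison, the equal-tailed interval is [0.723, 6.794]; the HPD is narrower and shifted toward the mode.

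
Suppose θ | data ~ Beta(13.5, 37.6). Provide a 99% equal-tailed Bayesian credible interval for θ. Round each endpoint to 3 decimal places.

[0.127, 0.436]

Posterior: Beta(13.5, 37.6).
Equal-tailed 99% interval: the 0.005 and 0.995 quantiles of Beta(13.5, 37.6).
Posterior mean ≈ 0.264, SD ≈ 0.061; a Normal approximation gives roughly [0.107, 0.422].
Exact: F⁻¹(0.005) = 0.127; F⁻¹(0.995) = 0.436.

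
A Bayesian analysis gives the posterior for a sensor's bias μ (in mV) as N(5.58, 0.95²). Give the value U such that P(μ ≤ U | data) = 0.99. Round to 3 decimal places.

7.790

Need U with P(μ ≤ U) = 0.99: U = 5.58 + z_{0.01}·0.95.
z = 2.326; U = 5.58 + 2.326 × 0.95 = 7.790.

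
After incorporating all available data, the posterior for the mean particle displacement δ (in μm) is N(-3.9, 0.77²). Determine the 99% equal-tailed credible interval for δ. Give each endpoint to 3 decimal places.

The posterior is symmetric, so the 99% equal-tailed interval is δ = -3.9 ± z·0.77 with z = 2.576.
Half-width: 2.576 × 0.77 = 1.983.
-3.9 − 1.983 = -5.883; -3.9 + 1.983 = -1.917.

[-5.883, -1.917]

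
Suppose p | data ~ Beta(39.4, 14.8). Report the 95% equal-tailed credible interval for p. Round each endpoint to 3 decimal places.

[0.602, 0.836]

Posterior: Beta(39.4, 14.8).
Equal-tailed 95% interval: the 0.025 and 0.975 quantiles of Beta(39.4, 14.8).
Posterior mean ≈ 0.727, SD ≈ 0.060; a Normal approximation gives roughly [0.609, 0.844].
Exact: F⁻¹(0.025) = 0.602; F⁻¹(0.975) = 0.836.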